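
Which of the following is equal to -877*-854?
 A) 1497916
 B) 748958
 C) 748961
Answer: B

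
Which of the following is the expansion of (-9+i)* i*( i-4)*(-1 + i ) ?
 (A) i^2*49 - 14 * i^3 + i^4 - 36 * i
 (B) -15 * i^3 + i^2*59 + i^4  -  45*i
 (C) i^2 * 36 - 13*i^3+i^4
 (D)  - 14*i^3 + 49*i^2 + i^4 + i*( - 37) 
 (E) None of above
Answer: A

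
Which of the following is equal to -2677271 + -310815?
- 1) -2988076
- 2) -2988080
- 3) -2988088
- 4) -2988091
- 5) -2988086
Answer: 5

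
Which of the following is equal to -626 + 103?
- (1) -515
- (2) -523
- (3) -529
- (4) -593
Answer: 2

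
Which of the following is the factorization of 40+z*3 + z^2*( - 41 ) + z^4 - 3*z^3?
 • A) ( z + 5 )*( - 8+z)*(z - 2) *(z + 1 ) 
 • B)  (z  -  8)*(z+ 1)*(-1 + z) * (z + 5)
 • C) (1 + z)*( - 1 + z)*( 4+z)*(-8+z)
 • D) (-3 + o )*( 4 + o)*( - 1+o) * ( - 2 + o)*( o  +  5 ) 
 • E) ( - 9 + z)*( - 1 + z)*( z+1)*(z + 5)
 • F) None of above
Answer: B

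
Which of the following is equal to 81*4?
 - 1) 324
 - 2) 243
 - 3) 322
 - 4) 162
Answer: 1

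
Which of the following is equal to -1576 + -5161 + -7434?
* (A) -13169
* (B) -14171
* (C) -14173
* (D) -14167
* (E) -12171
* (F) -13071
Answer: B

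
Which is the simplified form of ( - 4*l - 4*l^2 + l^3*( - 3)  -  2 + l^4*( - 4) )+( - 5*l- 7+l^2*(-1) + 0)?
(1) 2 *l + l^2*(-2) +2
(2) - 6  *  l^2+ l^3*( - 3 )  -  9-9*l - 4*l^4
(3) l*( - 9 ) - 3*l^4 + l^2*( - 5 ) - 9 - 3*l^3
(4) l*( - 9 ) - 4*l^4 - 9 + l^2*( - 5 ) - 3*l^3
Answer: 4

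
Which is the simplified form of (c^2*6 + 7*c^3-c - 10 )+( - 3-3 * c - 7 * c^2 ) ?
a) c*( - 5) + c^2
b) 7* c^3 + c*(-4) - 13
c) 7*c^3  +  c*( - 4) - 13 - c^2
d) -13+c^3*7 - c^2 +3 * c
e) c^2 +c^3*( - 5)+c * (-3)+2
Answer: c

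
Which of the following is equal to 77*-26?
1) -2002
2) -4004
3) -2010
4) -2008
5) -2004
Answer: 1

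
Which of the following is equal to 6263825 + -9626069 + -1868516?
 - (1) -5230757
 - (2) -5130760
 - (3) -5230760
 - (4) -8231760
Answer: 3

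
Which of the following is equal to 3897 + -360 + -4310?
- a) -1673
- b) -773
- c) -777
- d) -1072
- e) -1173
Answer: b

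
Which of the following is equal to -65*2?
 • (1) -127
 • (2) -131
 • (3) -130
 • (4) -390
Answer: 3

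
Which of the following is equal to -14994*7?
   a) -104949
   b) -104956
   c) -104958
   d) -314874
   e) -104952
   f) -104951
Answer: c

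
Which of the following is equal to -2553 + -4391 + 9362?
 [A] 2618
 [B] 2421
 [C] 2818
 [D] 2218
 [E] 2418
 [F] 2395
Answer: E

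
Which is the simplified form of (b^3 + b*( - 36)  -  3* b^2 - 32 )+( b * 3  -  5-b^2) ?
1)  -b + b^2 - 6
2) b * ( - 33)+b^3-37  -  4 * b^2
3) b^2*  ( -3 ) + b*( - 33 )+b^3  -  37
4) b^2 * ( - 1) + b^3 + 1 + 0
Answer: 2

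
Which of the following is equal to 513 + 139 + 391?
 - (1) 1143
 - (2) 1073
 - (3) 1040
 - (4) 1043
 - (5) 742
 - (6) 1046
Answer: 4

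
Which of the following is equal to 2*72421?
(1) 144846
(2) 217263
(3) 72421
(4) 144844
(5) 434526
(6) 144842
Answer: 6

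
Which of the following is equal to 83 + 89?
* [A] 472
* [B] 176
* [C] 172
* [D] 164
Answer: C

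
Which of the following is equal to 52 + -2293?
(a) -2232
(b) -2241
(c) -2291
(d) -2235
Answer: b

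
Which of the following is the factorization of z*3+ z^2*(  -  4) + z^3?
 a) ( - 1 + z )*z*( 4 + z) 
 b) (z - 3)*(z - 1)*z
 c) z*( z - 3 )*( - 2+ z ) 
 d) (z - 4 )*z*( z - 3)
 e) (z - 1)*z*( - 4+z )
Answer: b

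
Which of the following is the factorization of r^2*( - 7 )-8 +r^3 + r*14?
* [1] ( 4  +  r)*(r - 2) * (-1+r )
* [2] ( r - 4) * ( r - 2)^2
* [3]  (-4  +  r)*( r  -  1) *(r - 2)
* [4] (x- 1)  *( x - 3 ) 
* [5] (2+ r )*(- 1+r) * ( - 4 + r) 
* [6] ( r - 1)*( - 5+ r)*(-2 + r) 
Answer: 3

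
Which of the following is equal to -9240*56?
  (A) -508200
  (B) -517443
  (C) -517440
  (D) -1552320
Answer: C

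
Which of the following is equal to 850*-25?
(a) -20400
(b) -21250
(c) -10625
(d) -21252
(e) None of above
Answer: b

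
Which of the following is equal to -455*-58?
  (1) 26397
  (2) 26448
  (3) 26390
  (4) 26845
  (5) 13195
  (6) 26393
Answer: 3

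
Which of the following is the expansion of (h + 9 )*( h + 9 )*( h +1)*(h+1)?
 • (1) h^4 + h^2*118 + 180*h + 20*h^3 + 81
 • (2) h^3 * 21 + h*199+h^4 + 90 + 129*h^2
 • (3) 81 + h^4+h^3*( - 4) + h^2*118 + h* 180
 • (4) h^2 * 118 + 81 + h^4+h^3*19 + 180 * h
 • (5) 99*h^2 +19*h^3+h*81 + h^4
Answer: 1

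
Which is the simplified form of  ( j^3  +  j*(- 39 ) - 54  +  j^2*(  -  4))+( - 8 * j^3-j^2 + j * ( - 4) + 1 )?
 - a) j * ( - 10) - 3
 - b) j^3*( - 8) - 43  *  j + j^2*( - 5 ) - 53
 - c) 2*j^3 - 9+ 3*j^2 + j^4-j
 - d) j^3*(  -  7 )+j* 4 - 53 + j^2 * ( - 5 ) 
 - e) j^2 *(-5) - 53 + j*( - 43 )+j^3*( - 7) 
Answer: e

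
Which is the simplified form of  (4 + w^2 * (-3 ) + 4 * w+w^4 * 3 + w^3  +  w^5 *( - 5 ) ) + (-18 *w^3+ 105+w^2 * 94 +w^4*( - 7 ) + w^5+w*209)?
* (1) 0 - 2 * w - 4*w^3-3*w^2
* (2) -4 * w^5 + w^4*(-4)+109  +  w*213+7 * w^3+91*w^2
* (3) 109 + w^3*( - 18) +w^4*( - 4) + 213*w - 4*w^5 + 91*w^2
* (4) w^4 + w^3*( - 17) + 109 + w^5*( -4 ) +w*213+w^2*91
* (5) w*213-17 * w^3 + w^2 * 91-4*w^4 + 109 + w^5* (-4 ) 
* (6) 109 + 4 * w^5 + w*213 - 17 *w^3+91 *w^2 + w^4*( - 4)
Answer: 5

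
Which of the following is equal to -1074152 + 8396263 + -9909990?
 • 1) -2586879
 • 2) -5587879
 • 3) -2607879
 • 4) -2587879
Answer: 4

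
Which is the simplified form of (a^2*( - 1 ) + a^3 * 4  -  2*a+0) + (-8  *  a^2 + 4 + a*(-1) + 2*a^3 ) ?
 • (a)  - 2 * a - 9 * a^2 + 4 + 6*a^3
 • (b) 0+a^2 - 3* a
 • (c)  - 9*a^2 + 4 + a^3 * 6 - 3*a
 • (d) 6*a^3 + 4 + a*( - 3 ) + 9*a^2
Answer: c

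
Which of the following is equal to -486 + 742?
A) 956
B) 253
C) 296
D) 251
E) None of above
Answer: E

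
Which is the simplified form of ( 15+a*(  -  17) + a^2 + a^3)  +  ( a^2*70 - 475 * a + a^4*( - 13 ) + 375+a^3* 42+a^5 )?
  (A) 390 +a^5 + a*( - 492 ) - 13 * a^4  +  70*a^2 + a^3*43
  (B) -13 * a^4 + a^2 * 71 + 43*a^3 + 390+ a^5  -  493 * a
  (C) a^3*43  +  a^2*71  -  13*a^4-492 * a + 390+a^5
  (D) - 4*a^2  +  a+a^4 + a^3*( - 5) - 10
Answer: C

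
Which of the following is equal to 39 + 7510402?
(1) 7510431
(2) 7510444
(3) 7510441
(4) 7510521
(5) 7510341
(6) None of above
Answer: 3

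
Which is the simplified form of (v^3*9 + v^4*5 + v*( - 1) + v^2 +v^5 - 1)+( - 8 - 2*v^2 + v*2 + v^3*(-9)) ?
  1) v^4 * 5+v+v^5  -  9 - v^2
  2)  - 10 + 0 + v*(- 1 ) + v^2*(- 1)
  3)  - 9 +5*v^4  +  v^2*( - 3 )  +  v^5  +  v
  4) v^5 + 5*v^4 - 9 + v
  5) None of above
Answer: 1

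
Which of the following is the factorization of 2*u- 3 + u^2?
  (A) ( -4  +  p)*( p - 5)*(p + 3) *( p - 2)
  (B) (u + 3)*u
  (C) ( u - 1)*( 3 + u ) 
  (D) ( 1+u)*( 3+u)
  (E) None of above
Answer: C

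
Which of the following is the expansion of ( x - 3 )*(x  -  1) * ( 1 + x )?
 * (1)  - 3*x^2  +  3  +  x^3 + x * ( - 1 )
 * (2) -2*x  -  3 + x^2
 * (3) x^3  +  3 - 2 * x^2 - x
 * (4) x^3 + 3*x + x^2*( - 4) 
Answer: 1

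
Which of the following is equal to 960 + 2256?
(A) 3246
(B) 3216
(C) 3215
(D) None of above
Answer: B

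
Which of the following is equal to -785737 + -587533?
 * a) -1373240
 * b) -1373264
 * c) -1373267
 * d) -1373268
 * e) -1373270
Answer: e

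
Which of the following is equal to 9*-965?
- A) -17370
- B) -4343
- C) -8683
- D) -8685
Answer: D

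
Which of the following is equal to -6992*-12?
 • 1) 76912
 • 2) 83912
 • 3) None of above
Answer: 3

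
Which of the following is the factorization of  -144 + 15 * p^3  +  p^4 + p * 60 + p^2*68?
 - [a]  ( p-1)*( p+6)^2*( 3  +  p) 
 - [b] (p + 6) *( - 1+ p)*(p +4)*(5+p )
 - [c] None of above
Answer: c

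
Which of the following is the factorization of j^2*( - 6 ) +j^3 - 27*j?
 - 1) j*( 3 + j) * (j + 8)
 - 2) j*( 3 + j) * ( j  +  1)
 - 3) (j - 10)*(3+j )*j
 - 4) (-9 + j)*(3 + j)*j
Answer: 4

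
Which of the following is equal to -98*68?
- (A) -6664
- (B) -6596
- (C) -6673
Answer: A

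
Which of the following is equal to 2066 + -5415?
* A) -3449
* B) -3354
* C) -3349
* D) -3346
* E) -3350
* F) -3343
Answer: C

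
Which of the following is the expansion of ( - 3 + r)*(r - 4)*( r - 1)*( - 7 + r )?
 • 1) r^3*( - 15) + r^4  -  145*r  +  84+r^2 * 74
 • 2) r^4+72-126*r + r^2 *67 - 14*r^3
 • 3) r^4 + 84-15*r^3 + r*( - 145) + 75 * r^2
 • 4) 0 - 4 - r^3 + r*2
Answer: 3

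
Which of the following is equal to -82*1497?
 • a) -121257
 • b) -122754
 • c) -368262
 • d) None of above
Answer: b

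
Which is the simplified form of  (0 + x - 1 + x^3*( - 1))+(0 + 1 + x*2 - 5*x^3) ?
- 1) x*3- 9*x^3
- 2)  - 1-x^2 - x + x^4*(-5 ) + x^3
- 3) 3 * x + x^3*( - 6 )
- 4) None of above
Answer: 3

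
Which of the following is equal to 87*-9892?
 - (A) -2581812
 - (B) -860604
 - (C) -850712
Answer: B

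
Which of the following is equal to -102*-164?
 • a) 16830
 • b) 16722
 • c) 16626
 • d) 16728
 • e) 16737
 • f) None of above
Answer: d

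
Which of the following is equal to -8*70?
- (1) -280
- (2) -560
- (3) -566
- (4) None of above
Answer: 2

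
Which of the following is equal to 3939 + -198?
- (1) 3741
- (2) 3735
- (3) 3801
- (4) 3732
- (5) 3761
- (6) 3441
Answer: 1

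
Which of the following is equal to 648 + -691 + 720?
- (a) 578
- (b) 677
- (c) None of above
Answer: b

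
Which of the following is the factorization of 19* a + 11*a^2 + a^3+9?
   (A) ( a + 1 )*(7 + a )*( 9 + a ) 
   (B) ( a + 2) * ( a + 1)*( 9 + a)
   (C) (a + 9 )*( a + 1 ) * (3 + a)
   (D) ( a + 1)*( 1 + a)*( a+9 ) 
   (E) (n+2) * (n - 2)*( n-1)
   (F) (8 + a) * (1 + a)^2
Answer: D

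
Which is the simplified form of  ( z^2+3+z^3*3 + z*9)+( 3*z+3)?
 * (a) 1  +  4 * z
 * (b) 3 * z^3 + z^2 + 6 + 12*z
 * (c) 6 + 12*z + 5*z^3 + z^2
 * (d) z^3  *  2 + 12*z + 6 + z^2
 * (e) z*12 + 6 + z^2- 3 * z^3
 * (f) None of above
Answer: b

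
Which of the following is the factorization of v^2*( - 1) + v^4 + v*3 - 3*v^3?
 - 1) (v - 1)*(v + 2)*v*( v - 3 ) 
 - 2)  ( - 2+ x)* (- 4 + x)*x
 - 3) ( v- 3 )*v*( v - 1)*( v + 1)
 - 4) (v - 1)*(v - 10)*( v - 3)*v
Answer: 3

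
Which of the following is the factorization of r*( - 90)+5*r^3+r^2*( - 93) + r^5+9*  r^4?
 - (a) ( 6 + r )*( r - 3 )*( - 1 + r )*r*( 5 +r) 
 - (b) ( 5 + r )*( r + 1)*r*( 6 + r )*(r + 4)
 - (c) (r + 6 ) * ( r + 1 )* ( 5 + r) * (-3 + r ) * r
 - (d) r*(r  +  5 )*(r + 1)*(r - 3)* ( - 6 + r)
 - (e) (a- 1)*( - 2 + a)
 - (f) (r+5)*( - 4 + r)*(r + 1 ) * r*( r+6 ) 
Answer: c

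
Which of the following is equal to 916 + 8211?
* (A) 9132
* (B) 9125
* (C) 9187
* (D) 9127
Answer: D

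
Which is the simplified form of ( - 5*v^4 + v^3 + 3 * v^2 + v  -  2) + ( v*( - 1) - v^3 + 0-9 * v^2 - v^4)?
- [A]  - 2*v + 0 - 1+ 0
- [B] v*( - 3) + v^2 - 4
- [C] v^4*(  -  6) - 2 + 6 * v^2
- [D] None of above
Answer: D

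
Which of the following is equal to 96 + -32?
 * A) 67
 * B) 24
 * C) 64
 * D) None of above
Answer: C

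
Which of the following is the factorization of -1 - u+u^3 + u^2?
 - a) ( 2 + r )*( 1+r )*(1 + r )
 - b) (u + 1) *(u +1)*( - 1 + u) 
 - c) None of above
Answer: b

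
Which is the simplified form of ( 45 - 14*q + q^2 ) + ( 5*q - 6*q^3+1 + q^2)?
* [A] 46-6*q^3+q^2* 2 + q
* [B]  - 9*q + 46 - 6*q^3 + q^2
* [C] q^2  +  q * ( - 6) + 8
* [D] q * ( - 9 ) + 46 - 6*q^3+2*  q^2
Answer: D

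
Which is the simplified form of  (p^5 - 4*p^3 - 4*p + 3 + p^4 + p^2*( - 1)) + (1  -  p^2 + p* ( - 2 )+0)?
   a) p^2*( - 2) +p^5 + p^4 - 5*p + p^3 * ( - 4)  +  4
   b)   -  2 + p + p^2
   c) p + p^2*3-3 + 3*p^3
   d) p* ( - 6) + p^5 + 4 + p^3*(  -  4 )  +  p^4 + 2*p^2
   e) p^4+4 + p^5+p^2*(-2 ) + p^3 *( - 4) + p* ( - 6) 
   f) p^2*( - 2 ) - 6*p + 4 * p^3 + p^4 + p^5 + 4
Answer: e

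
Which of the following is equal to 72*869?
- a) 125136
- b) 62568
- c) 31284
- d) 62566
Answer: b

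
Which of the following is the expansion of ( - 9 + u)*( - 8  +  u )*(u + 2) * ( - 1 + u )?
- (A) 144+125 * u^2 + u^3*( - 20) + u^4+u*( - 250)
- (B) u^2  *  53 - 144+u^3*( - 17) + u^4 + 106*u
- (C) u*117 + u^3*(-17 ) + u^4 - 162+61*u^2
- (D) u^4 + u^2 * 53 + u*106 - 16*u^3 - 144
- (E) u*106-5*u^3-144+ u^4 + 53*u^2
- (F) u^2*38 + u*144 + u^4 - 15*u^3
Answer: D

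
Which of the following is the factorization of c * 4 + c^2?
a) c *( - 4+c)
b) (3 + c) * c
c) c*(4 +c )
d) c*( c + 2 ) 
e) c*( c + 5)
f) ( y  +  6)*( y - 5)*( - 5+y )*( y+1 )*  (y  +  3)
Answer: c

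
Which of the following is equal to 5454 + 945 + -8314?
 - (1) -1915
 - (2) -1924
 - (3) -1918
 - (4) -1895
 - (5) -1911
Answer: 1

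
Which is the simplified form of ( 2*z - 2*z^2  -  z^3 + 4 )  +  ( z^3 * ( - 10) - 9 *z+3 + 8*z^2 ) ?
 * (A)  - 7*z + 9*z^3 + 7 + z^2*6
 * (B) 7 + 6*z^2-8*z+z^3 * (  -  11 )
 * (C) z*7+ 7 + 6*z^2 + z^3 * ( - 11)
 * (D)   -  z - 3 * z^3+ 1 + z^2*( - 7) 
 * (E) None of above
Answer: E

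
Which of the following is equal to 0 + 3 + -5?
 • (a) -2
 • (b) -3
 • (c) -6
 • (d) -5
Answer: a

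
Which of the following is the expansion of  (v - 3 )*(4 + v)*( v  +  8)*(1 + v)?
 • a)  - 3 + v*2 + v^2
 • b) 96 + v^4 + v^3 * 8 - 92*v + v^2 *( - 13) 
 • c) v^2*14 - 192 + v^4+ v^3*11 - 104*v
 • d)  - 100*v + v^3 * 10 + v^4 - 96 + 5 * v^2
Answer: d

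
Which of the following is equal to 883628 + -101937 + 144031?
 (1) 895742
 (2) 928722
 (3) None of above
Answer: 3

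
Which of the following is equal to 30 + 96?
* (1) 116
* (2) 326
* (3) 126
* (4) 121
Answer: 3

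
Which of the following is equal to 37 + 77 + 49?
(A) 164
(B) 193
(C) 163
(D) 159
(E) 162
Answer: C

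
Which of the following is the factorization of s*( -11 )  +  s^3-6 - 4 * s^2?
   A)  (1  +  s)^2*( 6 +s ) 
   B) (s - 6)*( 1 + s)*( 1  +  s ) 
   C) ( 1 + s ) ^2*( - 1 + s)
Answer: B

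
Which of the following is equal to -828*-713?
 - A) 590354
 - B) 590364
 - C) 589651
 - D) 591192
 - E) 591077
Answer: B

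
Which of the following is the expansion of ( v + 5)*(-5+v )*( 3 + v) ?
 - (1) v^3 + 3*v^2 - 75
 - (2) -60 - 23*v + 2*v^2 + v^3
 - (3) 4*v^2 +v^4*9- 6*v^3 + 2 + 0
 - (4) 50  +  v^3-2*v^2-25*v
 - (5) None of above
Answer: 5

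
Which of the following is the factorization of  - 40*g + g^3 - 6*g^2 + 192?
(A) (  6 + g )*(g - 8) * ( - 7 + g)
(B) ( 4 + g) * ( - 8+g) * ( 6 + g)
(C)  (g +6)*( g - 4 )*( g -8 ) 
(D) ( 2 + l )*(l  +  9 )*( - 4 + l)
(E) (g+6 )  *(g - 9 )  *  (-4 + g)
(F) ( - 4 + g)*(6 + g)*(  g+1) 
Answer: C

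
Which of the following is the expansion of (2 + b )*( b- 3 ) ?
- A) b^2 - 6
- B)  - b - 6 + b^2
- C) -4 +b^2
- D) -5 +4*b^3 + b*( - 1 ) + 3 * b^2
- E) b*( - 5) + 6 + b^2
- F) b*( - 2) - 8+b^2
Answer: B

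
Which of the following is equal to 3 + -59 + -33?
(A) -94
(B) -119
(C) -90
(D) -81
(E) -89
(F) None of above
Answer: E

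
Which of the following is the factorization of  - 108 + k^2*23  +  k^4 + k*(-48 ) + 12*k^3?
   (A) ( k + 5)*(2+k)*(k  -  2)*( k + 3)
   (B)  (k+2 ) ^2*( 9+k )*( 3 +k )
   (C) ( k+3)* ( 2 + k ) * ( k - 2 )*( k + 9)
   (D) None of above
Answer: C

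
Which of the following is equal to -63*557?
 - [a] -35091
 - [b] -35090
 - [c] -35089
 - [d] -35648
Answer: a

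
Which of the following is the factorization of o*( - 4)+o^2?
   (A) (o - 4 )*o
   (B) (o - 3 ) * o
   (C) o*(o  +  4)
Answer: A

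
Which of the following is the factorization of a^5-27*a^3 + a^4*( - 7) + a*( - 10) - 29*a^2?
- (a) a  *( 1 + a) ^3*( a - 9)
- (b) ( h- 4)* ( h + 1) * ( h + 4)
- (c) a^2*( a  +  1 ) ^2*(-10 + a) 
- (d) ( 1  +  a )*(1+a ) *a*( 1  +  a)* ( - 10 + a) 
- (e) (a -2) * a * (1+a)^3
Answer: d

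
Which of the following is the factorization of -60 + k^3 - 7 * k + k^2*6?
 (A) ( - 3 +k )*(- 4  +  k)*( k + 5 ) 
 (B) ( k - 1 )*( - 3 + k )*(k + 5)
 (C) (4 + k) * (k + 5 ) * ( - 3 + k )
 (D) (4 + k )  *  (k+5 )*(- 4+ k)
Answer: C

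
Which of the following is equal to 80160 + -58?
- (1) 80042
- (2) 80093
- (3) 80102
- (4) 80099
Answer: 3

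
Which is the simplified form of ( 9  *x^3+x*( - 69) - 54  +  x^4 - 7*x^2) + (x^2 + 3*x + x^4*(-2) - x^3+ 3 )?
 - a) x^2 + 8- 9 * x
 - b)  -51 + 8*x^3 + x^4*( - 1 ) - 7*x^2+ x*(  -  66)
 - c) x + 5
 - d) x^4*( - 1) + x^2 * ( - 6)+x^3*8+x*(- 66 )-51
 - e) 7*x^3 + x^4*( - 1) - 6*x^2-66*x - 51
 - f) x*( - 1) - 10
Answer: d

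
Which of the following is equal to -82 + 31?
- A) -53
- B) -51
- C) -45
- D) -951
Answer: B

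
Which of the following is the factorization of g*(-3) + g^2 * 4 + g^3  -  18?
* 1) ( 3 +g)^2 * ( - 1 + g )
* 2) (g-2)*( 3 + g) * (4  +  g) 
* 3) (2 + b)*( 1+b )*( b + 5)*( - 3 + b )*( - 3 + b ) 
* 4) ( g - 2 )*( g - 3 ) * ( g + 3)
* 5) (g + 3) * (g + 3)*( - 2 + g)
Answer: 5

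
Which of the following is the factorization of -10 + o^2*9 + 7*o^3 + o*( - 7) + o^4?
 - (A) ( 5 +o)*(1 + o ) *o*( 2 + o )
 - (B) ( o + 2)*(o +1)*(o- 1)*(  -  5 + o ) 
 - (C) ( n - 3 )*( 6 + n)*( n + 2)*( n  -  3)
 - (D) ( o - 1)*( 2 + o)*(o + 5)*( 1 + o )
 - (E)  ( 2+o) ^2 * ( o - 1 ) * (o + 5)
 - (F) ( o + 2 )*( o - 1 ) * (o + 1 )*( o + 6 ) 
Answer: D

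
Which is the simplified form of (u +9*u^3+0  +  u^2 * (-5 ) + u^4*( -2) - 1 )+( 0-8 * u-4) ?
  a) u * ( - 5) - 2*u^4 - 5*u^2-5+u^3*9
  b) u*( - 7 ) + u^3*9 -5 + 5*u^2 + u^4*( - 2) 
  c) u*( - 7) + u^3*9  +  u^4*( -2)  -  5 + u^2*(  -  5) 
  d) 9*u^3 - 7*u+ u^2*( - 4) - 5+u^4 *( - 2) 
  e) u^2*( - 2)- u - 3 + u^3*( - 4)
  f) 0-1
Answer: c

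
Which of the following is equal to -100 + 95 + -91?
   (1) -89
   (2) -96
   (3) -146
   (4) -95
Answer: 2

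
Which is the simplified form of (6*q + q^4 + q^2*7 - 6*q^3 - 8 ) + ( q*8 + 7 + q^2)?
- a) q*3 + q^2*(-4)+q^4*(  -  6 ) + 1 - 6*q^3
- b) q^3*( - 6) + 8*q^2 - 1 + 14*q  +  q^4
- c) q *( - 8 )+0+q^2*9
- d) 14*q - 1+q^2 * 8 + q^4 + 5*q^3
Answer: b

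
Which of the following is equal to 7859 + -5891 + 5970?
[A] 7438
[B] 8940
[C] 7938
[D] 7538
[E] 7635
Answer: C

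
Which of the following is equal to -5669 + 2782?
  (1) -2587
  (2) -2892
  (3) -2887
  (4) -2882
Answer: 3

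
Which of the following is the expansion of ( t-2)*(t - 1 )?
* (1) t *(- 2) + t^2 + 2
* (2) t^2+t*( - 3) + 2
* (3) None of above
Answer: 2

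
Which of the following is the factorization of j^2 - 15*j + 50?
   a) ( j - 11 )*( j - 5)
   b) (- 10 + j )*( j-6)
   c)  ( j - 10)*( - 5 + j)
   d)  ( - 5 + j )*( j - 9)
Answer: c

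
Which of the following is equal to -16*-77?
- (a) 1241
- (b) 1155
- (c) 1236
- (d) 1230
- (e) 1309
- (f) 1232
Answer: f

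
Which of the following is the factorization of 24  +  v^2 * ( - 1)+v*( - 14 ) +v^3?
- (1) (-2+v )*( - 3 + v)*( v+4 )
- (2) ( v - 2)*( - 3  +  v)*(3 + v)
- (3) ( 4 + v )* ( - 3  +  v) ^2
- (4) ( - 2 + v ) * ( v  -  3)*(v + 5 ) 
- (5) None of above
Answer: 1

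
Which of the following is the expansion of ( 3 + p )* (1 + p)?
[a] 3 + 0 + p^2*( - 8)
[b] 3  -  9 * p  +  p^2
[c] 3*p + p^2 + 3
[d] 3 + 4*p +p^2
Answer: d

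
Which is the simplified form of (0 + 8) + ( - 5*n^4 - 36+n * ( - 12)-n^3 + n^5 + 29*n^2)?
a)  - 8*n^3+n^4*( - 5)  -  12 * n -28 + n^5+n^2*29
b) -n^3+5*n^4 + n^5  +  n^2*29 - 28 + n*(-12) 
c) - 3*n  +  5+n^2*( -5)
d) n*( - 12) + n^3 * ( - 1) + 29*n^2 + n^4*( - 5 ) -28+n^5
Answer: d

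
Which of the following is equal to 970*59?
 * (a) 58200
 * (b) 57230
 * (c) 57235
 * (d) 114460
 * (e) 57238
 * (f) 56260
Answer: b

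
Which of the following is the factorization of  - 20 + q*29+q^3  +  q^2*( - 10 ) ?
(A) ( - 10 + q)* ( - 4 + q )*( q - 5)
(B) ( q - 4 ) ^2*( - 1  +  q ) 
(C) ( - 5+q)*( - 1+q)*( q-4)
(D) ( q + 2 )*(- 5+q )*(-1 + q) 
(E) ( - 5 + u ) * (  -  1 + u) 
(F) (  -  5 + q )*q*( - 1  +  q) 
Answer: C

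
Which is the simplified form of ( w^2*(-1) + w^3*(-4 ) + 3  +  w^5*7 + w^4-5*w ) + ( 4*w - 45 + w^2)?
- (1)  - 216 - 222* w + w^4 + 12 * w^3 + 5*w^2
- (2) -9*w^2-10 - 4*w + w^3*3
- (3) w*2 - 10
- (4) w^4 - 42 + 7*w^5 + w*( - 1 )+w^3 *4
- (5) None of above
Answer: 5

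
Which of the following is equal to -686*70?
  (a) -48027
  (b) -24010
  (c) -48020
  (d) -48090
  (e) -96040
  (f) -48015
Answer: c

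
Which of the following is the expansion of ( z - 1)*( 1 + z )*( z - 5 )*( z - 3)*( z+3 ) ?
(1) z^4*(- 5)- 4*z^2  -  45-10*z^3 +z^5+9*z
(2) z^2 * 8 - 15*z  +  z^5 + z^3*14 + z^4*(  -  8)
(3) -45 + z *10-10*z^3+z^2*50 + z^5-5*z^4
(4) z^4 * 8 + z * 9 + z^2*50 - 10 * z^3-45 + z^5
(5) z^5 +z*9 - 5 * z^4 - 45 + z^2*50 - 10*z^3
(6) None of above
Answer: 5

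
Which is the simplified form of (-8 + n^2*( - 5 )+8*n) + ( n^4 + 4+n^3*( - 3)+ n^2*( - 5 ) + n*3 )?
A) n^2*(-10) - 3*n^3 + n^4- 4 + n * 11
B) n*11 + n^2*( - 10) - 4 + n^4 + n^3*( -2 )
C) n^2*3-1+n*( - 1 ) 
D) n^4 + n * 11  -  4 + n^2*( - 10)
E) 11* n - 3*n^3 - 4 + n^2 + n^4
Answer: A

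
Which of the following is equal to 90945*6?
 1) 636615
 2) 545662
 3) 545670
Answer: 3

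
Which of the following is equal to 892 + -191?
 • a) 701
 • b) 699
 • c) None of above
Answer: a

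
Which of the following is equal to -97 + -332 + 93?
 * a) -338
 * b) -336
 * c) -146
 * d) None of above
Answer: b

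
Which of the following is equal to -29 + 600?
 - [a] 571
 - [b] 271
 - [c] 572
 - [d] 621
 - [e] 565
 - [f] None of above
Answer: a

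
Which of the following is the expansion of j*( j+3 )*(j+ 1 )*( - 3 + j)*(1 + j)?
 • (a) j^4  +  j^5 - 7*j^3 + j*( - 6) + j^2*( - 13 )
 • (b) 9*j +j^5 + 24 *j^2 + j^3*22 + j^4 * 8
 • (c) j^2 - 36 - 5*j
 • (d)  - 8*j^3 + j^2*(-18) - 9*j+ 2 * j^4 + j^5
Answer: d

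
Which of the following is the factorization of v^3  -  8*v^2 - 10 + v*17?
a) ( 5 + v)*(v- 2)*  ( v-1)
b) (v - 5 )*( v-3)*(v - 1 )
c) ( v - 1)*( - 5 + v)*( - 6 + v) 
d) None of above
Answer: d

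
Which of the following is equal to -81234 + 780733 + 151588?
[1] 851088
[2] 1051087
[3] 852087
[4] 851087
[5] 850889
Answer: 4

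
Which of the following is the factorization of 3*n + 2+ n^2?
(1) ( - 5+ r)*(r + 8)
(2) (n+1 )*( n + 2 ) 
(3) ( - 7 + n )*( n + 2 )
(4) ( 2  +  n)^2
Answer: 2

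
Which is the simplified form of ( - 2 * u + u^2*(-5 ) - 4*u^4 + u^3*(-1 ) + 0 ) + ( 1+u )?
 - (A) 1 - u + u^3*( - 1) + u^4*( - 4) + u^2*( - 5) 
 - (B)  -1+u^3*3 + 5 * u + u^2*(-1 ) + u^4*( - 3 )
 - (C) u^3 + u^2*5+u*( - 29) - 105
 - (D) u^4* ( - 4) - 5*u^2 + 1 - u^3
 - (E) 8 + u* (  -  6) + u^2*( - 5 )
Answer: A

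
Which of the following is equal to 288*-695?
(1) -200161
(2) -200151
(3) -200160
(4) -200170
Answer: 3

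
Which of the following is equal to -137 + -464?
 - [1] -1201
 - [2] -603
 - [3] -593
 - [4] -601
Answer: 4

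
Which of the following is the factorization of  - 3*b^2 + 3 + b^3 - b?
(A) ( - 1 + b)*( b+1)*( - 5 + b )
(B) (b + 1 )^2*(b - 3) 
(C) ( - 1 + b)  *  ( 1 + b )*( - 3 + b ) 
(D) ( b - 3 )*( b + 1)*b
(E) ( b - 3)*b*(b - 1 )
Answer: C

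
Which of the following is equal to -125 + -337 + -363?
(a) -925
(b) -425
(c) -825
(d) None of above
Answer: c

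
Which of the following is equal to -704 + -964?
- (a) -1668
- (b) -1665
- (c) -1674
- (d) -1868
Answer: a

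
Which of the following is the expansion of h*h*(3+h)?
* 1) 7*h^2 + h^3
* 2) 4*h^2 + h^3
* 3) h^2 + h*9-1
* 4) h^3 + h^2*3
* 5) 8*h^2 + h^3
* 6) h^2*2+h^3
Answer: 4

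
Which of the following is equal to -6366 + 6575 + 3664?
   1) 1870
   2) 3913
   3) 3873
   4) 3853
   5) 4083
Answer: 3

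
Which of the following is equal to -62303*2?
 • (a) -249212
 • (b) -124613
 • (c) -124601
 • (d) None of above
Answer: d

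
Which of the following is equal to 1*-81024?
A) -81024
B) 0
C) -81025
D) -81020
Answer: A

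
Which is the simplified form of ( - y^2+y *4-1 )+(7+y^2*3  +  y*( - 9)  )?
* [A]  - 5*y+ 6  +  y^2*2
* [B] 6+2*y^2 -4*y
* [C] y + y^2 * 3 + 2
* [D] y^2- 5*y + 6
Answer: A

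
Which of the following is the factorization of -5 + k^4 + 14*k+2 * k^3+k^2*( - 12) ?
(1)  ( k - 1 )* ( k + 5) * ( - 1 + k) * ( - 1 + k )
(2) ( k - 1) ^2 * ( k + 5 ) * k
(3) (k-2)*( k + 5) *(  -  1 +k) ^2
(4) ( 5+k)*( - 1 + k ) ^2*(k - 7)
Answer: 1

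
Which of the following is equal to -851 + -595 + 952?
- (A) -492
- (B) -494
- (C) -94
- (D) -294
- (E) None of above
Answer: B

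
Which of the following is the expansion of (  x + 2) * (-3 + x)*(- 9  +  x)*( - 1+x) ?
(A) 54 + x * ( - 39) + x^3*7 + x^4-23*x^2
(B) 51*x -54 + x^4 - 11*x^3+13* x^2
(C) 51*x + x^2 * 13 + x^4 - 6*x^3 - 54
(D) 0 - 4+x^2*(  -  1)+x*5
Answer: B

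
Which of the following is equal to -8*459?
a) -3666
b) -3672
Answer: b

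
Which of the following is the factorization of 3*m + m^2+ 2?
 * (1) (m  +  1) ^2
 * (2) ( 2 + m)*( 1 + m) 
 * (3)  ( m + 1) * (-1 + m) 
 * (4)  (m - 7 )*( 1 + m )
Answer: 2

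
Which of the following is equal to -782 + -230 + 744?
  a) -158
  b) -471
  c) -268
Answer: c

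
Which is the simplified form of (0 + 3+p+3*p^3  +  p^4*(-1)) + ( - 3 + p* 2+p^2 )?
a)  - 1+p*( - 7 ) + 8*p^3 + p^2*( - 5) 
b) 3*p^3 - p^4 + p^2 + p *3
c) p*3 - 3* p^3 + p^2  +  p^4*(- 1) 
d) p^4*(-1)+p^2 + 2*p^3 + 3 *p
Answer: b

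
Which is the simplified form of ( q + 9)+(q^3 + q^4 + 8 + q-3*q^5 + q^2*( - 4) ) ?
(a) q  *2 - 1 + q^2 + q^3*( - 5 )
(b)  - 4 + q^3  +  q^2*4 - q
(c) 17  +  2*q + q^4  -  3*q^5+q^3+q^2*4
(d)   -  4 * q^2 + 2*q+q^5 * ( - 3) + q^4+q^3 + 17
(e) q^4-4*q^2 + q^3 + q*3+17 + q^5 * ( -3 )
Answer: d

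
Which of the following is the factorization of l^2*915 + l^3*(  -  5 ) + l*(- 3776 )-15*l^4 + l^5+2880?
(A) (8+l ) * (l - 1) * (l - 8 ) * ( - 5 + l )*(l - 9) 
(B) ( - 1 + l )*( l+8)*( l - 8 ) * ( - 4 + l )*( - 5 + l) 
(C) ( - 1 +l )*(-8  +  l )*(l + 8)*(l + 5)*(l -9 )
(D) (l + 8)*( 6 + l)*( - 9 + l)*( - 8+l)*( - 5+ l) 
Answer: A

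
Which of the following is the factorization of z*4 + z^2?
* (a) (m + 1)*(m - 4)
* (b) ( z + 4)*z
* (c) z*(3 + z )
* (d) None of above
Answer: b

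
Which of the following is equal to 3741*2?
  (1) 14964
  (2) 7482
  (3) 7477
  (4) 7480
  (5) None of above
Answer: 2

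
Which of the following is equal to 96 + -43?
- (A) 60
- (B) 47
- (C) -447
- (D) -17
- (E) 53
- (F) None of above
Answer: E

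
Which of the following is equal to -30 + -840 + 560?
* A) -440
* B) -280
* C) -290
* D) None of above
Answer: D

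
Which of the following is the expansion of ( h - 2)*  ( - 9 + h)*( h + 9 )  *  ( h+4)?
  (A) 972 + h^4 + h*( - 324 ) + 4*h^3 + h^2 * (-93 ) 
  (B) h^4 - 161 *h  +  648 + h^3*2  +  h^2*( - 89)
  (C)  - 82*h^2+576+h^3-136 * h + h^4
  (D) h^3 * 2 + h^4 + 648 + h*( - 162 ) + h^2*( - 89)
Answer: D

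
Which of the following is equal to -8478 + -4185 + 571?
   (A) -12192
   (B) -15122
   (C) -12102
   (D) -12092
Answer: D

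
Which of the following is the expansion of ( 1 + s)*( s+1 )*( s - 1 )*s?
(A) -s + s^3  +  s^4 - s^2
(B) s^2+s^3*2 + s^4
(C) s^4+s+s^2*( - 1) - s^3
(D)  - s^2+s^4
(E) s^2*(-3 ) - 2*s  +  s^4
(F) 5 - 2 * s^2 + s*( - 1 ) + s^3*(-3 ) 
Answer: A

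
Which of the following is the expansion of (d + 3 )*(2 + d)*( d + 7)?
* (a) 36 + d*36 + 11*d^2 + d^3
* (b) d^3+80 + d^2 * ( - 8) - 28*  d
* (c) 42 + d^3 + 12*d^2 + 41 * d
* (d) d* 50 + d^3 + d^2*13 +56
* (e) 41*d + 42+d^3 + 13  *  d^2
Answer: c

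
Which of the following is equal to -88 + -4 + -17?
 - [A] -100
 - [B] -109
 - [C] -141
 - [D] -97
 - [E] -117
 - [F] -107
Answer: B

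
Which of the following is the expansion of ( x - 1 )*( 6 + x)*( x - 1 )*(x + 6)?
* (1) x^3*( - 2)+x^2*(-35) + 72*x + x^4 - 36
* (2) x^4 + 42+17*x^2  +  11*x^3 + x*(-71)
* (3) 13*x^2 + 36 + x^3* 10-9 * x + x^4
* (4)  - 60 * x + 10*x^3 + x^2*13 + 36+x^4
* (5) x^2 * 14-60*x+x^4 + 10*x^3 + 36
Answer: 4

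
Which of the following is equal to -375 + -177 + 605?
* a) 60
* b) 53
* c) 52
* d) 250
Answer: b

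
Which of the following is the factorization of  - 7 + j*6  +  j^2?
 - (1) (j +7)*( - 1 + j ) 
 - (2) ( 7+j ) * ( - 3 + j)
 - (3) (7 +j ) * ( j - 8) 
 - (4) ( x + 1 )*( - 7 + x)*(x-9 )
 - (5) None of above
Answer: 1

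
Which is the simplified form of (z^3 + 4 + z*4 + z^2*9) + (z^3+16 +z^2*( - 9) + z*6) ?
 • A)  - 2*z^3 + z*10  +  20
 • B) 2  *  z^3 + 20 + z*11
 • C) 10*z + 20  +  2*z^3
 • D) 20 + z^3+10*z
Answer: C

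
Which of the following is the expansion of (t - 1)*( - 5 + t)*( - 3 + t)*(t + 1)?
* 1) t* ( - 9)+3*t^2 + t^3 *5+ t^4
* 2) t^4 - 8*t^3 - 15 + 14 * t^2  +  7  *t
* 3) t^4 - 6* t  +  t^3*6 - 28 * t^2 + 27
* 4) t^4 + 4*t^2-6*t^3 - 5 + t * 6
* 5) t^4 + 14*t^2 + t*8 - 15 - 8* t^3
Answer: 5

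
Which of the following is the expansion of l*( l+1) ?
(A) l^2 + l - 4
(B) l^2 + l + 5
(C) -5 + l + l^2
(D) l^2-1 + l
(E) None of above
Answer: E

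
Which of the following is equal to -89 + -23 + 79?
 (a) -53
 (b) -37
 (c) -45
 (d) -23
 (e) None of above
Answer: e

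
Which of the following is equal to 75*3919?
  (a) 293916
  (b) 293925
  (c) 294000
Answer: b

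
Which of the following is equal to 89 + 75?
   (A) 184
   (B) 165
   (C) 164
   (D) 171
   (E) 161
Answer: C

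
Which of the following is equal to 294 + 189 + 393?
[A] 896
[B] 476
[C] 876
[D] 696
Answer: C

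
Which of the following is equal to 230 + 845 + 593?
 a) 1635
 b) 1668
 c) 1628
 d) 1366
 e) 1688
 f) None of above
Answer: b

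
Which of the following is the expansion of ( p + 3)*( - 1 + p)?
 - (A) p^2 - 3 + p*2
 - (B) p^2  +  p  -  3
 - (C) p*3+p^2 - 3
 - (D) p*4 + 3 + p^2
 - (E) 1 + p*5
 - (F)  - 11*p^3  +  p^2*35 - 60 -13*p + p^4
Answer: A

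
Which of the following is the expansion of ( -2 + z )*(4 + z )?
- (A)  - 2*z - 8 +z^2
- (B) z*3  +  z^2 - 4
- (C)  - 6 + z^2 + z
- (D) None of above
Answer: D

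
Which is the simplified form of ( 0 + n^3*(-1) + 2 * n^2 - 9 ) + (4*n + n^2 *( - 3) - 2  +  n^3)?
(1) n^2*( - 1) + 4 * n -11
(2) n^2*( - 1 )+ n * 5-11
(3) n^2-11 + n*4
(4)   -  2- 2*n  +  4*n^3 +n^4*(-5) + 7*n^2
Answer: 1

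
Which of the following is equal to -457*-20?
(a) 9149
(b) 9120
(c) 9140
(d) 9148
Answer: c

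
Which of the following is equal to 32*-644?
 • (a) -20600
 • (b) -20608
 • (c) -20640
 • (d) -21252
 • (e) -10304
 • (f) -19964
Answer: b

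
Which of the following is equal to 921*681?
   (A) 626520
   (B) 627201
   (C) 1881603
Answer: B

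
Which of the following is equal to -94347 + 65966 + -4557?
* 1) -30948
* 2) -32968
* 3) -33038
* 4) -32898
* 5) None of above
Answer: 5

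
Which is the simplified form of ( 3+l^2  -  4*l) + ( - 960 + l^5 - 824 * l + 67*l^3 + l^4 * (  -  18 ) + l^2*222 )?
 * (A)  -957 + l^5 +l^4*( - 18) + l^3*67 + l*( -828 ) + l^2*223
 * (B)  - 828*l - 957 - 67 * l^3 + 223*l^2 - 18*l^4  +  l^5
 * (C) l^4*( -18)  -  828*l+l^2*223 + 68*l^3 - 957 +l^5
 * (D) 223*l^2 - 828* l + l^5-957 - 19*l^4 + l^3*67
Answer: A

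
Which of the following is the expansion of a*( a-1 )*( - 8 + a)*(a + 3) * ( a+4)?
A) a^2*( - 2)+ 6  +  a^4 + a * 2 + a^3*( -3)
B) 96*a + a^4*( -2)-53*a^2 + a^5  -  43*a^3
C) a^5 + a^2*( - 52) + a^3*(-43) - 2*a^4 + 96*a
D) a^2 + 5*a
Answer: C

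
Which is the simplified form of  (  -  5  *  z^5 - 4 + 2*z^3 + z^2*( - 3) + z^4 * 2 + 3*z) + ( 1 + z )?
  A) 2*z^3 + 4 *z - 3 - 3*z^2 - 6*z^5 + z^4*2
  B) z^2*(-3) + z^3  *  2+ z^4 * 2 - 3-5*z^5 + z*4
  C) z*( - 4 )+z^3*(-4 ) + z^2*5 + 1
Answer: B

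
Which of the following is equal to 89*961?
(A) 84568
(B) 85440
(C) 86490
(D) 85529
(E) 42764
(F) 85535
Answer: D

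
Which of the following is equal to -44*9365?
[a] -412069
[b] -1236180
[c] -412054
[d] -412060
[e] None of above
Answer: d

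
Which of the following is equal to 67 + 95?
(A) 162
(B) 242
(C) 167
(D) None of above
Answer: A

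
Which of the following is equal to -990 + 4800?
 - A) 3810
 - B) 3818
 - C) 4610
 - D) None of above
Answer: A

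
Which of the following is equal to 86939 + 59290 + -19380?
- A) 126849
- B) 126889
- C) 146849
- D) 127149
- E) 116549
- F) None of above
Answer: A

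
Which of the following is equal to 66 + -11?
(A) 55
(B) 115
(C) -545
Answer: A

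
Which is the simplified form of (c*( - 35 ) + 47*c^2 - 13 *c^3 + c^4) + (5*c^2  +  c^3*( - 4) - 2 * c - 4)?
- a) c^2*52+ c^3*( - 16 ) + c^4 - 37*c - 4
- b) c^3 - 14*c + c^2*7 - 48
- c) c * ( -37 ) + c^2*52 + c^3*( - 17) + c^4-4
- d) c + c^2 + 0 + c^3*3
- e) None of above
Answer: c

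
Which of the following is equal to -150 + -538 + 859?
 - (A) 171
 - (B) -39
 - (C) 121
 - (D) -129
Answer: A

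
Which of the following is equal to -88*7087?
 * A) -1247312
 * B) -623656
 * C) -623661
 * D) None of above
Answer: B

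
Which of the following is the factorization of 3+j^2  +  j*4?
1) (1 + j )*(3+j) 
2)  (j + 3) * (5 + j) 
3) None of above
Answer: 1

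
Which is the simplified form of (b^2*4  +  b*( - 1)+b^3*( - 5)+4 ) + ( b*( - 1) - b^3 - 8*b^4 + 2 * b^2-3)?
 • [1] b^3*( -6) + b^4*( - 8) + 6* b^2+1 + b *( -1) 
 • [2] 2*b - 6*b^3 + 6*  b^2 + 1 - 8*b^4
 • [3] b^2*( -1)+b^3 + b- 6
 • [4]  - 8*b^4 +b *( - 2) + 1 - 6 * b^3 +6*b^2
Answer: 4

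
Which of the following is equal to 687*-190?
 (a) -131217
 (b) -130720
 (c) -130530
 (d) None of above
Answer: c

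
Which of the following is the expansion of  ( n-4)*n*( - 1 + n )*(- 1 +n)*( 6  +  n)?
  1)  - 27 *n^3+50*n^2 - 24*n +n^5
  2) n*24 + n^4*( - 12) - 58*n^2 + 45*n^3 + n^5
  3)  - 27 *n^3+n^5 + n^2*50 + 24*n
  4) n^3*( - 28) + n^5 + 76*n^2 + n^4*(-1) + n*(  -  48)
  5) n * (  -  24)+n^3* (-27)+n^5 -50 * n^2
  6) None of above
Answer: 1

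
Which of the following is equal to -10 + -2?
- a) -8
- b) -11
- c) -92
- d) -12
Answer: d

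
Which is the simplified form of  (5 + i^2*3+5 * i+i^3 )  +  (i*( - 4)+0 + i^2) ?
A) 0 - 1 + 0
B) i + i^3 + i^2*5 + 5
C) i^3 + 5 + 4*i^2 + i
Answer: C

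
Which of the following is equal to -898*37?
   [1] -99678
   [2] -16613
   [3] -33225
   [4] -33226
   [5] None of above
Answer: 4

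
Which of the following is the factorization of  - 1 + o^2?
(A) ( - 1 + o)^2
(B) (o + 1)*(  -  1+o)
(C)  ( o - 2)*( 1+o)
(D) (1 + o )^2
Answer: B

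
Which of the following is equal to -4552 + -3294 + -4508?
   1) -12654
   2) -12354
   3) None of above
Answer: 2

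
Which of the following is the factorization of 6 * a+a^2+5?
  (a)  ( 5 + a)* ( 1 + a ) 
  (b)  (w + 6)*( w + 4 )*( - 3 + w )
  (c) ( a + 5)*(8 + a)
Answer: a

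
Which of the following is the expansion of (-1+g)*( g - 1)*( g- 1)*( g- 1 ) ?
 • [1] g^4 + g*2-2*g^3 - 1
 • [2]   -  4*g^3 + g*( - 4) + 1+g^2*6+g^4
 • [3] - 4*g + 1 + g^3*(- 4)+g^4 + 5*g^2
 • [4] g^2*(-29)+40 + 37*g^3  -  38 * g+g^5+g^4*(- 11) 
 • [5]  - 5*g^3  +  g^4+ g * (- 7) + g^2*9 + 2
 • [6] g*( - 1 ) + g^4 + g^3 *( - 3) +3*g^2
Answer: 2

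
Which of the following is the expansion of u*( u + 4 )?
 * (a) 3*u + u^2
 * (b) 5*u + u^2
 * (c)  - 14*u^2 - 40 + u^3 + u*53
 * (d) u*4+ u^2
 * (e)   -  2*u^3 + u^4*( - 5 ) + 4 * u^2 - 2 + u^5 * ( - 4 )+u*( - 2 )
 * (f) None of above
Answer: d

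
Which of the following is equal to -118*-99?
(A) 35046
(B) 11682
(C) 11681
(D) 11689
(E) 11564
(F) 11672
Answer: B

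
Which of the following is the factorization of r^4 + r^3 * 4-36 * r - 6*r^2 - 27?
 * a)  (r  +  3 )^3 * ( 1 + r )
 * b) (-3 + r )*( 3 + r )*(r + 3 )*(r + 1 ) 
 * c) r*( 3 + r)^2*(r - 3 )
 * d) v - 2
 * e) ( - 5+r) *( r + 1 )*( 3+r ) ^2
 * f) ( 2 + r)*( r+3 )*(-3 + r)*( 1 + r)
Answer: b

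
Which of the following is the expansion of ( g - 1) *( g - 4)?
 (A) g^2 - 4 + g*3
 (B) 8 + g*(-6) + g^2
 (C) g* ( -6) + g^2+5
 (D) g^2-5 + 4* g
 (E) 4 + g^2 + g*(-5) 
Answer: E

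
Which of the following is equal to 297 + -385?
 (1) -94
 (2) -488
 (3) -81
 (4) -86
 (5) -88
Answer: 5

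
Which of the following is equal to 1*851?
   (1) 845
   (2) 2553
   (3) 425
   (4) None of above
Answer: 4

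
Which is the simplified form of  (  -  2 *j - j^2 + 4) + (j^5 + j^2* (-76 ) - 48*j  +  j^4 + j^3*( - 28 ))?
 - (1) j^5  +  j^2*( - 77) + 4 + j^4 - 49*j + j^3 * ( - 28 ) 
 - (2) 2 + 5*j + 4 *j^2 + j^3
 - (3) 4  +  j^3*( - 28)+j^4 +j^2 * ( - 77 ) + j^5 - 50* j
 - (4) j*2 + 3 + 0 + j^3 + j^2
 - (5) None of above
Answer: 3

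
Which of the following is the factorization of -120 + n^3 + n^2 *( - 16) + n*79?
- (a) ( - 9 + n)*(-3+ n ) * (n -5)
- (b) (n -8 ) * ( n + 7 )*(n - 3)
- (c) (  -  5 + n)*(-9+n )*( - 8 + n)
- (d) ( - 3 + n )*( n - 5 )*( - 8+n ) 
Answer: d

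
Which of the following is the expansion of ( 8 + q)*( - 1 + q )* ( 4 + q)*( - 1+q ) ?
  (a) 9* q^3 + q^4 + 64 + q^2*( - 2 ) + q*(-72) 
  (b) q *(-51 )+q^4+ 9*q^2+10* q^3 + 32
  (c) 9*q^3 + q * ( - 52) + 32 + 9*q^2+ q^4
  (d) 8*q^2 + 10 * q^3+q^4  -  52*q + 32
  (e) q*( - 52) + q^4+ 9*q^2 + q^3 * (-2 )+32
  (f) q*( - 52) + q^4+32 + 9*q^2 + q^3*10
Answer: f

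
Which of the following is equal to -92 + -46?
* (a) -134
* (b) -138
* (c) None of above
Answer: b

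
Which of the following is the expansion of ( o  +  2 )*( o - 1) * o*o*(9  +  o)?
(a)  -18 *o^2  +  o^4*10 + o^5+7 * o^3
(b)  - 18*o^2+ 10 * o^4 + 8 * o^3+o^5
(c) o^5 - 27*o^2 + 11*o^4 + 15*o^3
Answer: a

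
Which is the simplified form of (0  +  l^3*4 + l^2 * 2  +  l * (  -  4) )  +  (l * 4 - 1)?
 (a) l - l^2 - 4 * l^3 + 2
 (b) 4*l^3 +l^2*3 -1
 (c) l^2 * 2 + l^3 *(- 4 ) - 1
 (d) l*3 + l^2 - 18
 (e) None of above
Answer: e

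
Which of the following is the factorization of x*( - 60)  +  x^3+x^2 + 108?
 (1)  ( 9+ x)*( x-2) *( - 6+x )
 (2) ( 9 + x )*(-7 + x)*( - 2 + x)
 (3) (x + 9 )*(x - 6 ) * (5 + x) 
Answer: 1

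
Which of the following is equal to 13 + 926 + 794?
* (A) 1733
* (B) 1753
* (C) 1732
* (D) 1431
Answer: A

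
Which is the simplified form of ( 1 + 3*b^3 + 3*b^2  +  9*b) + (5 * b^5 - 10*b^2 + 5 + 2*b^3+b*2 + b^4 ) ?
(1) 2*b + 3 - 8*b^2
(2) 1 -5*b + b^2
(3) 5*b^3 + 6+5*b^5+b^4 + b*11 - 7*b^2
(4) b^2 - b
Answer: 3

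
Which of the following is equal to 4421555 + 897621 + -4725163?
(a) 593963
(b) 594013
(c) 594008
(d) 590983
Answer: b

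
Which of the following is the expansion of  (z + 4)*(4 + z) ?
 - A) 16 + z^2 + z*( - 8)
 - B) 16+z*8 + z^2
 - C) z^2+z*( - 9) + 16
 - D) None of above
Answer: B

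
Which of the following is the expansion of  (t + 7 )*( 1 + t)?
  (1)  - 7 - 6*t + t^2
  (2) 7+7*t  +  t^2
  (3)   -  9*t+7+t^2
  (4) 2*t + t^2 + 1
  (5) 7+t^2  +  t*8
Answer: 5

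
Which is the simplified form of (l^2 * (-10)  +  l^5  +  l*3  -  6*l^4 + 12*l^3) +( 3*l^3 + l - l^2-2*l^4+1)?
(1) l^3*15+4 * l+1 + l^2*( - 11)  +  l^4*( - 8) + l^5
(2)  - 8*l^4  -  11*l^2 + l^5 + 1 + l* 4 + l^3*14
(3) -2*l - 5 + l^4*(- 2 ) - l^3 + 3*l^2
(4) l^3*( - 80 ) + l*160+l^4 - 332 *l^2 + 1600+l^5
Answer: 1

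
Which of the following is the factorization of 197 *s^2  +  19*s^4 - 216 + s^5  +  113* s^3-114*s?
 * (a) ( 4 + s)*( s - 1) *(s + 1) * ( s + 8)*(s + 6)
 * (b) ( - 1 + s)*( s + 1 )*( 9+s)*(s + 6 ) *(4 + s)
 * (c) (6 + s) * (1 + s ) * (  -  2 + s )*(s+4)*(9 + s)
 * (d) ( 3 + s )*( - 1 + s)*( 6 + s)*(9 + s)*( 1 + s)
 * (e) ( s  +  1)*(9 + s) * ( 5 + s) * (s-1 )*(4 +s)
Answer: b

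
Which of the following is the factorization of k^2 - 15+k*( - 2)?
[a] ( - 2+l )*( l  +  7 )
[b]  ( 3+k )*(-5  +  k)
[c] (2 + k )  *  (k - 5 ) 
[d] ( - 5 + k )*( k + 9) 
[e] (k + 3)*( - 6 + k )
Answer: b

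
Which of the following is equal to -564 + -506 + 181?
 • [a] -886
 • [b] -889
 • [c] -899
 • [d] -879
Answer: b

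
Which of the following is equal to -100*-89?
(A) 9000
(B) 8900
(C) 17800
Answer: B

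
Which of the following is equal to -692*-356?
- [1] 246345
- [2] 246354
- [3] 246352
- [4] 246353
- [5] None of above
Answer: 3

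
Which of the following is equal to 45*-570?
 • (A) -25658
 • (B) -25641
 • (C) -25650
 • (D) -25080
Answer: C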